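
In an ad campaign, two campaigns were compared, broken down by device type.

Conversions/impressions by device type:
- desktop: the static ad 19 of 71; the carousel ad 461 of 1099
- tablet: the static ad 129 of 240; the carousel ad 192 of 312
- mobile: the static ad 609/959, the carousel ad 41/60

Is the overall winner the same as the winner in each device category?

Desktop: the static ad 19/71 = 26.8%, the carousel ad 461/1099 = 41.9% → the carousel ad
Tablet: the static ad 129/240 = 53.8%, the carousel ad 192/312 = 61.5% → the carousel ad
Mobile: the static ad 609/959 = 63.5%, the carousel ad 41/60 = 68.3% → the carousel ad
Overall: the static ad 757/1270 = 59.6%, the carousel ad 694/1471 = 47.2% → the static ad
The carousel ad wins each device group but the static ad wins overall — the comparison reverses. The carousel ad's impressions skew toward desktop, which has a lower base rate.

No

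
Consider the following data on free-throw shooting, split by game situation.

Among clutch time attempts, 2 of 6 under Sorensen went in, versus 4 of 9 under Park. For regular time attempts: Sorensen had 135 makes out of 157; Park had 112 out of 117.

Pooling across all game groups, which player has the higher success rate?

Park

Clutch time: Sorensen 2/6 = 33.3%, Park 4/9 = 44.4% → Park
Regular time: Sorensen 135/157 = 86.0%, Park 112/117 = 95.7% → Park
Overall: Sorensen 137/163 = 84.0%, Park 116/126 = 92.1% → Park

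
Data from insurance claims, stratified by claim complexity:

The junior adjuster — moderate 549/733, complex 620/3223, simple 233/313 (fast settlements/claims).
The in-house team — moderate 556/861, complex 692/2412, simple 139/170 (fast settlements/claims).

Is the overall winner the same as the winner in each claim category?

No

Moderate: the junior adjuster 549/733 = 74.9%, the in-house team 556/861 = 64.6% → the junior adjuster
Complex: the junior adjuster 620/3223 = 19.2%, the in-house team 692/2412 = 28.7% → the in-house team
Simple: the junior adjuster 233/313 = 74.4%, the in-house team 139/170 = 81.8% → the in-house team
Overall: the junior adjuster 1402/4269 = 32.8%, the in-house team 1387/3443 = 40.3% → the in-house team
Neither sweeps: the junior adjuster wins 1 of 3 groups, the in-house team wins 2. The in-house team wins overall but not every group — no Simpson reversal.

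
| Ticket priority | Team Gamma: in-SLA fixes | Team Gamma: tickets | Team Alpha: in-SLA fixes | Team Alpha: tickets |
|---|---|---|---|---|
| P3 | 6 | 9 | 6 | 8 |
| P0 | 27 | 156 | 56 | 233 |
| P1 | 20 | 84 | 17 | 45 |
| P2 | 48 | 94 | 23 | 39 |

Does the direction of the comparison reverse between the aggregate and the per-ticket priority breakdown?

No

P3: Team Gamma 6/9 = 66.7%, Team Alpha 6/8 = 75.0% → Team Alpha
P0: Team Gamma 27/156 = 17.3%, Team Alpha 56/233 = 24.0% → Team Alpha
P1: Team Gamma 20/84 = 23.8%, Team Alpha 17/45 = 37.8% → Team Alpha
P2: Team Gamma 48/94 = 51.1%, Team Alpha 23/39 = 59.0% → Team Alpha
Overall: Team Gamma 101/343 = 29.4%, Team Alpha 102/325 = 31.4% → Team Alpha
Team Alpha wins overall and in every ticket group — no reversal.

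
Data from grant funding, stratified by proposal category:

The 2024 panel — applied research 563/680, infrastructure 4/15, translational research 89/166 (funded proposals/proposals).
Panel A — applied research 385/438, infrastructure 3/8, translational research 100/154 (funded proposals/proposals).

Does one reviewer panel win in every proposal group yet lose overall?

No

Applied research: the 2024 panel 563/680 = 82.8%, Panel A 385/438 = 87.9% → Panel A
Infrastructure: the 2024 panel 4/15 = 26.7%, Panel A 3/8 = 37.5% → Panel A
Translational research: the 2024 panel 89/166 = 53.6%, Panel A 100/154 = 64.9% → Panel A
Overall: the 2024 panel 656/861 = 76.2%, Panel A 488/600 = 81.3% → Panel A
Panel A wins overall and in every proposal group — no reversal.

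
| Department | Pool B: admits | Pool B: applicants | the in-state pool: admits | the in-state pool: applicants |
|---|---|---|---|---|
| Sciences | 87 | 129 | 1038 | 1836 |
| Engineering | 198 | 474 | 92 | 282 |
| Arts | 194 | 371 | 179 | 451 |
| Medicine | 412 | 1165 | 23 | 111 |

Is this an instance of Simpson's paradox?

Yes

Sciences: Pool B 87/129 = 67.4%, the in-state pool 1038/1836 = 56.5% → Pool B
Engineering: Pool B 198/474 = 41.8%, the in-state pool 92/282 = 32.6% → Pool B
Arts: Pool B 194/371 = 52.3%, the in-state pool 179/451 = 39.7% → Pool B
Medicine: Pool B 412/1165 = 35.4%, the in-state pool 23/111 = 20.7% → Pool B
Overall: Pool B 891/2139 = 41.7%, the in-state pool 1332/2680 = 49.7% → the in-state pool
Pool B wins each department group but the in-state pool wins overall — the comparison reverses. Pool B's applicants skew toward Medicine, which has a lower base rate.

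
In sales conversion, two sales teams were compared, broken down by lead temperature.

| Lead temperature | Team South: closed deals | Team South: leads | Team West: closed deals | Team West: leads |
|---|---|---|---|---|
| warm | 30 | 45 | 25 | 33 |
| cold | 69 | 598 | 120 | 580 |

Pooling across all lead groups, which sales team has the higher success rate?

Team West

Warm: Team South 30/45 = 66.7%, Team West 25/33 = 75.8% → Team West
Cold: Team South 69/598 = 11.5%, Team West 120/580 = 20.7% → Team West
Overall: Team South 99/643 = 15.4%, Team West 145/613 = 23.7% → Team West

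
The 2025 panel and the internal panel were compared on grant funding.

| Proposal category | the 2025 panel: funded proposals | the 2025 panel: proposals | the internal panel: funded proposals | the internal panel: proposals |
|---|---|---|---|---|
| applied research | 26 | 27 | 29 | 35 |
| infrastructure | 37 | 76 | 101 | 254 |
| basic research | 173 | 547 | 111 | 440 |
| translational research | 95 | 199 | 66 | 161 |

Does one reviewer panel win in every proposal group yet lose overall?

No

Applied research: the 2025 panel 26/27 = 96.3%, the internal panel 29/35 = 82.9% → the 2025 panel
Infrastructure: the 2025 panel 37/76 = 48.7%, the internal panel 101/254 = 39.8% → the 2025 panel
Basic research: the 2025 panel 173/547 = 31.6%, the internal panel 111/440 = 25.2% → the 2025 panel
Translational research: the 2025 panel 95/199 = 47.7%, the internal panel 66/161 = 41.0% → the 2025 panel
Overall: the 2025 panel 331/849 = 39.0%, the internal panel 307/890 = 34.5% → the 2025 panel
The 2025 panel wins overall and in every proposal group — no reversal.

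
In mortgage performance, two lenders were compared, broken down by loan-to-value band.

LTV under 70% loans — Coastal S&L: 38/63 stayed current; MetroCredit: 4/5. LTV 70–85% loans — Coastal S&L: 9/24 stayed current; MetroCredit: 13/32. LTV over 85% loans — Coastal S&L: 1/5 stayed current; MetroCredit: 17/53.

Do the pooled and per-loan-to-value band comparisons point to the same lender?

LTV under 70%: Coastal S&L 38/63 = 60.3%, MetroCredit 4/5 = 80.0% → MetroCredit
LTV 70–85%: Coastal S&L 9/24 = 37.5%, MetroCredit 13/32 = 40.6% → MetroCredit
LTV over 85%: Coastal S&L 1/5 = 20.0%, MetroCredit 17/53 = 32.1% → MetroCredit
Overall: Coastal S&L 48/92 = 52.2%, MetroCredit 34/90 = 37.8% → Coastal S&L
MetroCredit wins each loan-to-value group but Coastal S&L wins overall — the comparison reverses. MetroCredit's loans skew toward LTV over 85%, which has a lower base rate.

No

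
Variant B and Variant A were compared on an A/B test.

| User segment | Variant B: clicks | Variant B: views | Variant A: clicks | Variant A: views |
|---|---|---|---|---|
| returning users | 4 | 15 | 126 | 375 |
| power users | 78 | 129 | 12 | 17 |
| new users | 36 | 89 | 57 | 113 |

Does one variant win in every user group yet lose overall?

Yes

Returning users: Variant B 4/15 = 26.7%, Variant A 126/375 = 33.6% → Variant A
Power users: Variant B 78/129 = 60.5%, Variant A 12/17 = 70.6% → Variant A
New users: Variant B 36/89 = 40.4%, Variant A 57/113 = 50.4% → Variant A
Overall: Variant B 118/233 = 50.6%, Variant A 195/505 = 38.6% → Variant B
Variant A wins each user group but Variant B wins overall — the comparison reverses. Variant A's views skew toward returning users, which has a lower base rate.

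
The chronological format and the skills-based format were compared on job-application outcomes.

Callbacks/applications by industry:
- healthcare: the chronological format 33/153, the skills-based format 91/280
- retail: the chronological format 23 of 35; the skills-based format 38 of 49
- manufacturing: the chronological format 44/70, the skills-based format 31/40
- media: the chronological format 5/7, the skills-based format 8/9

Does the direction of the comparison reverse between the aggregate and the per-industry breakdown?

Healthcare: the chronological format 33/153 = 21.6%, the skills-based format 91/280 = 32.5% → the skills-based format
Retail: the chronological format 23/35 = 65.7%, the skills-based format 38/49 = 77.6% → the skills-based format
Manufacturing: the chronological format 44/70 = 62.9%, the skills-based format 31/40 = 77.5% → the skills-based format
Media: the chronological format 5/7 = 71.4%, the skills-based format 8/9 = 88.9% → the skills-based format
Overall: the chronological format 105/265 = 39.6%, the skills-based format 168/378 = 44.4% → the skills-based format
The skills-based format wins overall and in every industry group — no reversal.

No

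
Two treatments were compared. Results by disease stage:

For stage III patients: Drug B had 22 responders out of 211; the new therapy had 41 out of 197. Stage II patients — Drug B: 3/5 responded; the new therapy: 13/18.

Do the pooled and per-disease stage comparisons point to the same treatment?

Stage III: Drug B 22/211 = 10.4%, the new therapy 41/197 = 20.8% → the new therapy
Stage II: Drug B 3/5 = 60.0%, the new therapy 13/18 = 72.2% → the new therapy
Overall: Drug B 25/216 = 11.6%, the new therapy 54/215 = 25.1% → the new therapy
The new therapy wins overall and in every disease group — no reversal.

Yes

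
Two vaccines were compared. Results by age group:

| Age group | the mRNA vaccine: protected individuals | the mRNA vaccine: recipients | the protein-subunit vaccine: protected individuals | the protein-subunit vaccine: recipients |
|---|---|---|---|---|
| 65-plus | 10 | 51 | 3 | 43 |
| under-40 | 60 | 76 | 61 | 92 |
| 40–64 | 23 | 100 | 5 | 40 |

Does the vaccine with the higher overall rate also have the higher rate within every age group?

65-plus: the mRNA vaccine 10/51 = 19.6%, the protein-subunit vaccine 3/43 = 7.0% → the mRNA vaccine
Under-40: the mRNA vaccine 60/76 = 78.9%, the protein-subunit vaccine 61/92 = 66.3% → the mRNA vaccine
40–64: the mRNA vaccine 23/100 = 23.0%, the protein-subunit vaccine 5/40 = 12.5% → the mRNA vaccine
Overall: the mRNA vaccine 93/227 = 41.0%, the protein-subunit vaccine 69/175 = 39.4% → the mRNA vaccine
The mRNA vaccine wins overall and in every age group — no reversal.

Yes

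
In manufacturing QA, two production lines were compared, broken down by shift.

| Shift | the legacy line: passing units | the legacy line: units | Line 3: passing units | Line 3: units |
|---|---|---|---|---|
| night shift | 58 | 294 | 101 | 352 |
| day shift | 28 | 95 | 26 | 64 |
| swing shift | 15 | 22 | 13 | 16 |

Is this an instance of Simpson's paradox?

Night shift: the legacy line 58/294 = 19.7%, Line 3 101/352 = 28.7% → Line 3
Day shift: the legacy line 28/95 = 29.5%, Line 3 26/64 = 40.6% → Line 3
Swing shift: the legacy line 15/22 = 68.2%, Line 3 13/16 = 81.2% → Line 3
Overall: the legacy line 101/411 = 24.6%, Line 3 140/432 = 32.4% → Line 3
Line 3 wins overall and in every shift group — no reversal.

No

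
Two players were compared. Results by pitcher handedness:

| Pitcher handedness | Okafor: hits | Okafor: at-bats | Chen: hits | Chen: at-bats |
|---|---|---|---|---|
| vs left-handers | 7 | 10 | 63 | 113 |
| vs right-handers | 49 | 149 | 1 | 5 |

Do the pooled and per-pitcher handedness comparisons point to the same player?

Vs left-handers: Okafor 7/10 = 70.0%, Chen 63/113 = 55.8% → Okafor
Vs right-handers: Okafor 49/149 = 32.9%, Chen 1/5 = 20.0% → Okafor
Overall: Okafor 56/159 = 35.2%, Chen 64/118 = 54.2% → Chen
Okafor wins each pitcher group but Chen wins overall — the comparison reverses. Okafor's at-bats skew toward vs right-handers, which has a lower base rate.

No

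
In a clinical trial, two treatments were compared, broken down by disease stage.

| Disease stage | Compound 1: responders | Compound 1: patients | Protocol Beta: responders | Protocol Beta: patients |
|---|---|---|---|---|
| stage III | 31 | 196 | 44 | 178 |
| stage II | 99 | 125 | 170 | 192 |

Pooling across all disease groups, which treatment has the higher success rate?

Protocol Beta

Stage III: Compound 1 31/196 = 15.8%, Protocol Beta 44/178 = 24.7% → Protocol Beta
Stage II: Compound 1 99/125 = 79.2%, Protocol Beta 170/192 = 88.5% → Protocol Beta
Overall: Compound 1 130/321 = 40.5%, Protocol Beta 214/370 = 57.8% → Protocol Beta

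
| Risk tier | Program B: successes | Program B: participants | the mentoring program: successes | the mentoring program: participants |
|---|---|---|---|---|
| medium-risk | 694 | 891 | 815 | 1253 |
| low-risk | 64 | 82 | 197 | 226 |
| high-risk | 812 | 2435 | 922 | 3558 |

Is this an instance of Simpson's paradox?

Medium-risk: Program B 694/891 = 77.9%, the mentoring program 815/1253 = 65.0% → Program B
Low-risk: Program B 64/82 = 78.0%, the mentoring program 197/226 = 87.2% → the mentoring program
High-risk: Program B 812/2435 = 33.3%, the mentoring program 922/3558 = 25.9% → Program B
Overall: Program B 1570/3408 = 46.1%, the mentoring program 1934/5037 = 38.4% → Program B
Neither sweeps: Program B wins 2 of 3 groups, the mentoring program wins 1. Program B wins overall but not every group — no Simpson reversal.

No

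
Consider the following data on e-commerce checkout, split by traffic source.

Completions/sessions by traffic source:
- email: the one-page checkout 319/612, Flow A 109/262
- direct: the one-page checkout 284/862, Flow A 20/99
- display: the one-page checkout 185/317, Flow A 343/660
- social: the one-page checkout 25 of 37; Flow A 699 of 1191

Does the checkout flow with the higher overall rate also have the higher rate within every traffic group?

Email: the one-page checkout 319/612 = 52.1%, Flow A 109/262 = 41.6% → the one-page checkout
Direct: the one-page checkout 284/862 = 32.9%, Flow A 20/99 = 20.2% → the one-page checkout
Display: the one-page checkout 185/317 = 58.4%, Flow A 343/660 = 52.0% → the one-page checkout
Social: the one-page checkout 25/37 = 67.6%, Flow A 699/1191 = 58.7% → the one-page checkout
Overall: the one-page checkout 813/1828 = 44.5%, Flow A 1171/2212 = 52.9% → Flow A
The one-page checkout wins each traffic group but Flow A wins overall — the comparison reverses. The one-page checkout's sessions skew toward direct, which has a lower base rate.

No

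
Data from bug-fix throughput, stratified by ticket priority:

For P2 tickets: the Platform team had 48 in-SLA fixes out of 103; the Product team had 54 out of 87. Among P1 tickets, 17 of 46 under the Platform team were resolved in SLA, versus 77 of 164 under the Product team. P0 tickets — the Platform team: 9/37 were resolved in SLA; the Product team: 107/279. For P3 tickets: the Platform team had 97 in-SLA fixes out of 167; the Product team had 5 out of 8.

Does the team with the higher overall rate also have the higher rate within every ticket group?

P2: the Platform team 48/103 = 46.6%, the Product team 54/87 = 62.1% → the Product team
P1: the Platform team 17/46 = 37.0%, the Product team 77/164 = 47.0% → the Product team
P0: the Platform team 9/37 = 24.3%, the Product team 107/279 = 38.4% → the Product team
P3: the Platform team 97/167 = 58.1%, the Product team 5/8 = 62.5% → the Product team
Overall: the Platform team 171/353 = 48.4%, the Product team 243/538 = 45.2% → the Platform team
The Product team wins each ticket group but the Platform team wins overall — the comparison reverses. The Product team's tickets skew toward P0, which has a lower base rate.

No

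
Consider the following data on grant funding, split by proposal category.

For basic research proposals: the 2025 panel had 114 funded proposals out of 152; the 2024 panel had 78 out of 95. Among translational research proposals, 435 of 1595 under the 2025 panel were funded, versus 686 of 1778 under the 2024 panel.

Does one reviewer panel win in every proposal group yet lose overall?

Basic research: the 2025 panel 114/152 = 75.0%, the 2024 panel 78/95 = 82.1% → the 2024 panel
Translational research: the 2025 panel 435/1595 = 27.3%, the 2024 panel 686/1778 = 38.6% → the 2024 panel
Overall: the 2025 panel 549/1747 = 31.4%, the 2024 panel 764/1873 = 40.8% → the 2024 panel
The 2024 panel wins overall and in every proposal group — no reversal.

No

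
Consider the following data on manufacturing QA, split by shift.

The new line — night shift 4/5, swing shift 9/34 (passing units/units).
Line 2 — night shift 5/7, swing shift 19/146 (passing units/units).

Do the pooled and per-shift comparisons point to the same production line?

Yes

Night shift: the new line 4/5 = 80.0%, Line 2 5/7 = 71.4% → the new line
Swing shift: the new line 9/34 = 26.5%, Line 2 19/146 = 13.0% → the new line
Overall: the new line 13/39 = 33.3%, Line 2 24/153 = 15.7% → the new line
The new line wins overall and in every shift group — no reversal.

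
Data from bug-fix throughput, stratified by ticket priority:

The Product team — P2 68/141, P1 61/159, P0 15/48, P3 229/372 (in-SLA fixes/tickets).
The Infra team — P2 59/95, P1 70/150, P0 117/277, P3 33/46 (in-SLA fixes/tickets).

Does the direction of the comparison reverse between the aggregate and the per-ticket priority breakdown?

P2: the Product team 68/141 = 48.2%, the Infra team 59/95 = 62.1% → the Infra team
P1: the Product team 61/159 = 38.4%, the Infra team 70/150 = 46.7% → the Infra team
P0: the Product team 15/48 = 31.2%, the Infra team 117/277 = 42.2% → the Infra team
P3: the Product team 229/372 = 61.6%, the Infra team 33/46 = 71.7% → the Infra team
Overall: the Product team 373/720 = 51.8%, the Infra team 279/568 = 49.1% → the Product team
The Infra team wins each ticket group but the Product team wins overall — the comparison reverses. The Infra team's tickets skew toward P0, which has a lower base rate.

Yes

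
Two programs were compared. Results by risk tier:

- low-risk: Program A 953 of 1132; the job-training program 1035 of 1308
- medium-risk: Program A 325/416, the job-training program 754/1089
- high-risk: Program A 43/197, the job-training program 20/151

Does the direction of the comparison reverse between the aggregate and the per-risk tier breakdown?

No

Low-risk: Program A 953/1132 = 84.2%, the job-training program 1035/1308 = 79.1% → Program A
Medium-risk: Program A 325/416 = 78.1%, the job-training program 754/1089 = 69.2% → Program A
High-risk: Program A 43/197 = 21.8%, the job-training program 20/151 = 13.2% → Program A
Overall: Program A 1321/1745 = 75.7%, the job-training program 1809/2548 = 71.0% → Program A
Program A wins overall and in every risk group — no reversal.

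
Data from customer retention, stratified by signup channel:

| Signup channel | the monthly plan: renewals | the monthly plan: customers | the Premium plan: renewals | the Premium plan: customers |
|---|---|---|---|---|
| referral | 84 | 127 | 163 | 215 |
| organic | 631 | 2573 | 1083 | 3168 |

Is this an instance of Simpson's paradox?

Referral: the monthly plan 84/127 = 66.1%, the Premium plan 163/215 = 75.8% → the Premium plan
Organic: the monthly plan 631/2573 = 24.5%, the Premium plan 1083/3168 = 34.2% → the Premium plan
Overall: the monthly plan 715/2700 = 26.5%, the Premium plan 1246/3383 = 36.8% → the Premium plan
The Premium plan wins overall and in every signup group — no reversal.

No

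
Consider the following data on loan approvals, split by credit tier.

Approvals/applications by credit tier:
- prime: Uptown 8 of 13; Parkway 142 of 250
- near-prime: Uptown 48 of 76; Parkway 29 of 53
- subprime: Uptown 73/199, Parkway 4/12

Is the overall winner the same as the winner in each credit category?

No

Prime: Uptown 8/13 = 61.5%, Parkway 142/250 = 56.8% → Uptown
Near-prime: Uptown 48/76 = 63.2%, Parkway 29/53 = 54.7% → Uptown
Subprime: Uptown 73/199 = 36.7%, Parkway 4/12 = 33.3% → Uptown
Overall: Uptown 129/288 = 44.8%, Parkway 175/315 = 55.6% → Parkway
Uptown wins each credit group but Parkway wins overall — the comparison reverses. Uptown's applications skew toward subprime, which has a lower base rate.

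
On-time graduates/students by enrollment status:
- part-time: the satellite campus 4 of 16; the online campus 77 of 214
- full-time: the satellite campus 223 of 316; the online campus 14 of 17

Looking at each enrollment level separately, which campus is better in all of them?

the online campus

Part-time: the satellite campus 4/16 = 25.0%, the online campus 77/214 = 36.0% → the online campus
Full-time: the satellite campus 223/316 = 70.6%, the online campus 14/17 = 82.4% → the online campus
The online campus has the higher rate in both groups.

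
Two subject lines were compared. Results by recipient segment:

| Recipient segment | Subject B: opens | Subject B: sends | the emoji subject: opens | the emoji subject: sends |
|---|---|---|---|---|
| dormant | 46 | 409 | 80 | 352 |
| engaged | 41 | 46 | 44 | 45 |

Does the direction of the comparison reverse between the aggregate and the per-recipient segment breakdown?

Dormant: Subject B 46/409 = 11.2%, the emoji subject 80/352 = 22.7% → the emoji subject
Engaged: Subject B 41/46 = 89.1%, the emoji subject 44/45 = 97.8% → the emoji subject
Overall: Subject B 87/455 = 19.1%, the emoji subject 124/397 = 31.2% → the emoji subject
The emoji subject wins overall and in every recipient group — no reversal.

No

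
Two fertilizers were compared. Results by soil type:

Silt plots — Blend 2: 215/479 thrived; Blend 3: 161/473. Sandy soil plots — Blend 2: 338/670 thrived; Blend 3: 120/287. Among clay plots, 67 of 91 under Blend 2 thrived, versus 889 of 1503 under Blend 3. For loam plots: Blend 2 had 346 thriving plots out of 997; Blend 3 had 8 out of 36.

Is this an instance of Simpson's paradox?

Silt: Blend 2 215/479 = 44.9%, Blend 3 161/473 = 34.0% → Blend 2
Sandy soil: Blend 2 338/670 = 50.4%, Blend 3 120/287 = 41.8% → Blend 2
Clay: Blend 2 67/91 = 73.6%, Blend 3 889/1503 = 59.1% → Blend 2
Loam: Blend 2 346/997 = 34.7%, Blend 3 8/36 = 22.2% → Blend 2
Overall: Blend 2 966/2237 = 43.2%, Blend 3 1178/2299 = 51.2% → Blend 3
Blend 2 wins each soil group but Blend 3 wins overall — the comparison reverses. Blend 2's plots skew toward loam, which has a lower base rate.

Yes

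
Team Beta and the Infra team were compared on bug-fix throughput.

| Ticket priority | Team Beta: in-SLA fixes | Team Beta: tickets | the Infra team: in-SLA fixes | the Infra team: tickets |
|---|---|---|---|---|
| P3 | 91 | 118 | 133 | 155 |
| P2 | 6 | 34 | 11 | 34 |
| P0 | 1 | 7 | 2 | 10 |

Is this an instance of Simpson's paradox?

P3: Team Beta 91/118 = 77.1%, the Infra team 133/155 = 85.8% → the Infra team
P2: Team Beta 6/34 = 17.6%, the Infra team 11/34 = 32.4% → the Infra team
P0: Team Beta 1/7 = 14.3%, the Infra team 2/10 = 20.0% → the Infra team
Overall: Team Beta 98/159 = 61.6%, the Infra team 146/199 = 73.4% → the Infra team
The Infra team wins overall and in every ticket group — no reversal.

No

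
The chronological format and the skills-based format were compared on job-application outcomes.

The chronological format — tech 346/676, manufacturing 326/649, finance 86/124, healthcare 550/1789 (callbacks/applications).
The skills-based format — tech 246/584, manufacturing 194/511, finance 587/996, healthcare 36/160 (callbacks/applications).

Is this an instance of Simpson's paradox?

Tech: the chronological format 346/676 = 51.2%, the skills-based format 246/584 = 42.1% → the chronological format
Manufacturing: the chronological format 326/649 = 50.2%, the skills-based format 194/511 = 38.0% → the chronological format
Finance: the chronological format 86/124 = 69.4%, the skills-based format 587/996 = 58.9% → the chronological format
Healthcare: the chronological format 550/1789 = 30.7%, the skills-based format 36/160 = 22.5% → the chronological format
Overall: the chronological format 1308/3238 = 40.4%, the skills-based format 1063/2251 = 47.2% → the skills-based format
The chronological format wins each industry group but the skills-based format wins overall — the comparison reverses. The chronological format's applications skew toward healthcare, which has a lower base rate.

Yes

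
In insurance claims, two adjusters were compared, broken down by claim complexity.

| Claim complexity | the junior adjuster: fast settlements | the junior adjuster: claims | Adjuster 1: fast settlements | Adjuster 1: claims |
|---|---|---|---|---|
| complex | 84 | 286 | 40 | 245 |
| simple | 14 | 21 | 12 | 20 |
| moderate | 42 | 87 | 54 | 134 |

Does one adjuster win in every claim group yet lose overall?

No

Complex: the junior adjuster 84/286 = 29.4%, Adjuster 1 40/245 = 16.3% → the junior adjuster
Simple: the junior adjuster 14/21 = 66.7%, Adjuster 1 12/20 = 60.0% → the junior adjuster
Moderate: the junior adjuster 42/87 = 48.3%, Adjuster 1 54/134 = 40.3% → the junior adjuster
Overall: the junior adjuster 140/394 = 35.5%, Adjuster 1 106/399 = 26.6% → the junior adjuster
The junior adjuster wins overall and in every claim group — no reversal.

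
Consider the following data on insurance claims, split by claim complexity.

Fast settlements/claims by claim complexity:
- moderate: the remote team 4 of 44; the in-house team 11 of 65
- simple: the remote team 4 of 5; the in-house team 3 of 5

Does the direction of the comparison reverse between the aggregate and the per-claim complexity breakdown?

Moderate: the remote team 4/44 = 9.1%, the in-house team 11/65 = 16.9% → the in-house team
Simple: the remote team 4/5 = 80.0%, the in-house team 3/5 = 60.0% → the remote team
Overall: the remote team 8/49 = 16.3%, the in-house team 14/70 = 20.0% → the in-house team
Neither sweeps: the remote team wins 1 of 2 groups, the in-house team wins 1. The in-house team wins overall but not every group — no Simpson reversal.

No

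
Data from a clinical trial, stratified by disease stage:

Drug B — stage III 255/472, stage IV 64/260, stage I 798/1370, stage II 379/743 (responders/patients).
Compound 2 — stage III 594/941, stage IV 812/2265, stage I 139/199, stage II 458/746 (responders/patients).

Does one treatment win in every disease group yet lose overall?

Yes

Stage III: Drug B 255/472 = 54.0%, Compound 2 594/941 = 63.1% → Compound 2
Stage IV: Drug B 64/260 = 24.6%, Compound 2 812/2265 = 35.8% → Compound 2
Stage I: Drug B 798/1370 = 58.2%, Compound 2 139/199 = 69.8% → Compound 2
Stage II: Drug B 379/743 = 51.0%, Compound 2 458/746 = 61.4% → Compound 2
Overall: Drug B 1496/2845 = 52.6%, Compound 2 2003/4151 = 48.3% → Drug B
Compound 2 wins each disease group but Drug B wins overall — the comparison reverses. Compound 2's patients skew toward stage IV, which has a lower base rate.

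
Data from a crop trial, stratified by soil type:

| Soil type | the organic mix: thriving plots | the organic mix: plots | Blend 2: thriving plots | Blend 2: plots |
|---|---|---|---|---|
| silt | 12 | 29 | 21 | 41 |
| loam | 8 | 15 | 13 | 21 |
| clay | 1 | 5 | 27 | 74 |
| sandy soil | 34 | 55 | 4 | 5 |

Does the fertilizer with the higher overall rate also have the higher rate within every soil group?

No

Silt: the organic mix 12/29 = 41.4%, Blend 2 21/41 = 51.2% → Blend 2
Loam: the organic mix 8/15 = 53.3%, Blend 2 13/21 = 61.9% → Blend 2
Clay: the organic mix 1/5 = 20.0%, Blend 2 27/74 = 36.5% → Blend 2
Sandy soil: the organic mix 34/55 = 61.8%, Blend 2 4/5 = 80.0% → Blend 2
Overall: the organic mix 55/104 = 52.9%, Blend 2 65/141 = 46.1% → the organic mix
Blend 2 wins each soil group but the organic mix wins overall — the comparison reverses. Blend 2's plots skew toward clay, which has a lower base rate.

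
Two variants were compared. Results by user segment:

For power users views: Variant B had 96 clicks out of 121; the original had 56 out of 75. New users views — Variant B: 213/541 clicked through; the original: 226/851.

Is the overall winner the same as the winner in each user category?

Yes

Power users: Variant B 96/121 = 79.3%, the original 56/75 = 74.7% → Variant B
New users: Variant B 213/541 = 39.4%, the original 226/851 = 26.6% → Variant B
Overall: Variant B 309/662 = 46.7%, the original 282/926 = 30.5% → Variant B
Variant B wins overall and in every user group — no reversal.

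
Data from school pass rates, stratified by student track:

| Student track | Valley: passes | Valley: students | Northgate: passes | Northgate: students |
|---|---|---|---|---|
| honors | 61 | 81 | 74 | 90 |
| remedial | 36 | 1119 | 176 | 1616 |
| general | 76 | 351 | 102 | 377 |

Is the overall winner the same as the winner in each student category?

Yes

Honors: Valley 61/81 = 75.3%, Northgate 74/90 = 82.2% → Northgate
Remedial: Valley 36/1119 = 3.2%, Northgate 176/1616 = 10.9% → Northgate
General: Valley 76/351 = 21.7%, Northgate 102/377 = 27.1% → Northgate
Overall: Valley 173/1551 = 11.2%, Northgate 352/2083 = 16.9% → Northgate
Northgate wins overall and in every student group — no reversal.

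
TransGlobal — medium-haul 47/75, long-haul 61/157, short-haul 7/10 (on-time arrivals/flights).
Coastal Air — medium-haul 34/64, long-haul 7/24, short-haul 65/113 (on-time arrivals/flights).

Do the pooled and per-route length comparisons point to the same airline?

Medium-haul: TransGlobal 47/75 = 62.7%, Coastal Air 34/64 = 53.1% → TransGlobal
Long-haul: TransGlobal 61/157 = 38.9%, Coastal Air 7/24 = 29.2% → TransGlobal
Short-haul: TransGlobal 7/10 = 70.0%, Coastal Air 65/113 = 57.5% → TransGlobal
Overall: TransGlobal 115/242 = 47.5%, Coastal Air 106/201 = 52.7% → Coastal Air
TransGlobal wins each route group but Coastal Air wins overall — the comparison reverses. TransGlobal's flights skew toward long-haul, which has a lower base rate.

No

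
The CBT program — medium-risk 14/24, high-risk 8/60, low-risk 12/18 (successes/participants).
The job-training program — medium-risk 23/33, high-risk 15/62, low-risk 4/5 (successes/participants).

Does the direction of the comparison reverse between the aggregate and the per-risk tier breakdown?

Medium-risk: the CBT program 14/24 = 58.3%, the job-training program 23/33 = 69.7% → the job-training program
High-risk: the CBT program 8/60 = 13.3%, the job-training program 15/62 = 24.2% → the job-training program
Low-risk: the CBT program 12/18 = 66.7%, the job-training program 4/5 = 80.0% → the job-training program
Overall: the CBT program 34/102 = 33.3%, the job-training program 42/100 = 42.0% → the job-training program
The job-training program wins overall and in every risk group — no reversal.

No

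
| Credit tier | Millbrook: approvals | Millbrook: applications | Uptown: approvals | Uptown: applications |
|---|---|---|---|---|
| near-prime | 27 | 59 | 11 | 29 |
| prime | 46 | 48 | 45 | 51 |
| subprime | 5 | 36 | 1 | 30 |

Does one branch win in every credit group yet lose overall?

Near-prime: Millbrook 27/59 = 45.8%, Uptown 11/29 = 37.9% → Millbrook
Prime: Millbrook 46/48 = 95.8%, Uptown 45/51 = 88.2% → Millbrook
Subprime: Millbrook 5/36 = 13.9%, Uptown 1/30 = 3.3% → Millbrook
Overall: Millbrook 78/143 = 54.5%, Uptown 57/110 = 51.8% → Millbrook
Millbrook wins overall and in every credit group — no reversal.

No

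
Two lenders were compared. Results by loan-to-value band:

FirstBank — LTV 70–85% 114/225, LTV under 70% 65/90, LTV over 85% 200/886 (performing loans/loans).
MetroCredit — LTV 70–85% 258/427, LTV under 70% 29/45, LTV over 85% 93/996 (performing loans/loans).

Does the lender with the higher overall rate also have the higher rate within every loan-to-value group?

LTV 70–85%: FirstBank 114/225 = 50.7%, MetroCredit 258/427 = 60.4% → MetroCredit
LTV under 70%: FirstBank 65/90 = 72.2%, MetroCredit 29/45 = 64.4% → FirstBank
LTV over 85%: FirstBank 200/886 = 22.6%, MetroCredit 93/996 = 9.3% → FirstBank
Overall: FirstBank 379/1201 = 31.6%, MetroCredit 380/1468 = 25.9% → FirstBank
Neither sweeps: FirstBank wins 2 of 3 groups, MetroCredit wins 1. FirstBank wins overall but not every group — no Simpson reversal.

No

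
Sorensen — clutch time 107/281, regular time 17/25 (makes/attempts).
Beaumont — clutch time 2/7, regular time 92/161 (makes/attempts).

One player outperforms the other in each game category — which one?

Clutch time: Sorensen 107/281 = 38.1%, Beaumont 2/7 = 28.6% → Sorensen
Regular time: Sorensen 17/25 = 68.0%, Beaumont 92/161 = 57.1% → Sorensen
Sorensen has the higher rate in both groups.

Sorensen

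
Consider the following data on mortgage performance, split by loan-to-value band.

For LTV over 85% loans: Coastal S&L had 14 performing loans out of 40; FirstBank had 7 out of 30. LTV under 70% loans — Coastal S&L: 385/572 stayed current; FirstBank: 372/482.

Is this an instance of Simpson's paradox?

No

LTV over 85%: Coastal S&L 14/40 = 35.0%, FirstBank 7/30 = 23.3% → Coastal S&L
LTV under 70%: Coastal S&L 385/572 = 67.3%, FirstBank 372/482 = 77.2% → FirstBank
Overall: Coastal S&L 399/612 = 65.2%, FirstBank 379/512 = 74.0% → FirstBank
Neither sweeps: Coastal S&L wins 1 of 2 groups, FirstBank wins 1. FirstBank wins overall but not every group — no Simpson reversal.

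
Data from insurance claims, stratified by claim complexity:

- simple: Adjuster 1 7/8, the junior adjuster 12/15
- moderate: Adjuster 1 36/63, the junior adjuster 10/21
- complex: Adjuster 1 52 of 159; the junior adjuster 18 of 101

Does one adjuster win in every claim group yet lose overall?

No

Simple: Adjuster 1 7/8 = 87.5%, the junior adjuster 12/15 = 80.0% → Adjuster 1
Moderate: Adjuster 1 36/63 = 57.1%, the junior adjuster 10/21 = 47.6% → Adjuster 1
Complex: Adjuster 1 52/159 = 32.7%, the junior adjuster 18/101 = 17.8% → Adjuster 1
Overall: Adjuster 1 95/230 = 41.3%, the junior adjuster 40/137 = 29.2% → Adjuster 1
Adjuster 1 wins overall and in every claim group — no reversal.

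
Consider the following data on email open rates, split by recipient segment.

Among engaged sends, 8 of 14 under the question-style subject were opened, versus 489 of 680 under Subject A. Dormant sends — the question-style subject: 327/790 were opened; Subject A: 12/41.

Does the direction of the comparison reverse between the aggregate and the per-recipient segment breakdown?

Engaged: the question-style subject 8/14 = 57.1%, Subject A 489/680 = 71.9% → Subject A
Dormant: the question-style subject 327/790 = 41.4%, Subject A 12/41 = 29.3% → the question-style subject
Overall: the question-style subject 335/804 = 41.7%, Subject A 501/721 = 69.5% → Subject A
Neither sweeps: the question-style subject wins 1 of 2 groups, Subject A wins 1. Subject A wins overall but not every group — no Simpson reversal.

No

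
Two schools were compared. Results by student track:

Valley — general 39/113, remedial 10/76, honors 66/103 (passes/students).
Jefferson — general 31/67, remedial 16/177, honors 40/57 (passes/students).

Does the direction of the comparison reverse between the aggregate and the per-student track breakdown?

No

General: Valley 39/113 = 34.5%, Jefferson 31/67 = 46.3% → Jefferson
Remedial: Valley 10/76 = 13.2%, Jefferson 16/177 = 9.0% → Valley
Honors: Valley 66/103 = 64.1%, Jefferson 40/57 = 70.2% → Jefferson
Overall: Valley 115/292 = 39.4%, Jefferson 87/301 = 28.9% → Valley
Neither sweeps: Valley wins 1 of 3 groups, Jefferson wins 2. Valley wins overall but not every group — no Simpson reversal.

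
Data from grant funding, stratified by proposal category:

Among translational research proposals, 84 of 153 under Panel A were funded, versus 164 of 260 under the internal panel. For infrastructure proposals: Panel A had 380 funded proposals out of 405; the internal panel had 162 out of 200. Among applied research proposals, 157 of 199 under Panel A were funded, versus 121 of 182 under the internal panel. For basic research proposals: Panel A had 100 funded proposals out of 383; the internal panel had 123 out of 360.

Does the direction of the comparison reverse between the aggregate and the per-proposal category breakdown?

Translational research: Panel A 84/153 = 54.9%, the internal panel 164/260 = 63.1% → the internal panel
Infrastructure: Panel A 380/405 = 93.8%, the internal panel 162/200 = 81.0% → Panel A
Applied research: Panel A 157/199 = 78.9%, the internal panel 121/182 = 66.5% → Panel A
Basic research: Panel A 100/383 = 26.1%, the internal panel 123/360 = 34.2% → the internal panel
Overall: Panel A 721/1140 = 63.2%, the internal panel 570/1002 = 56.9% → Panel A
Neither sweeps: Panel A wins 2 of 4 groups, the internal panel wins 2. Panel A wins overall but not every group — no Simpson reversal.

No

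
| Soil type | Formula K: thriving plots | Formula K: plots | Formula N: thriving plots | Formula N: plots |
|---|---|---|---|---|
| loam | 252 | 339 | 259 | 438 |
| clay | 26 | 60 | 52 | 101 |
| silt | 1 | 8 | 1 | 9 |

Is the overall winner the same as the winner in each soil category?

Loam: Formula K 252/339 = 74.3%, Formula N 259/438 = 59.1% → Formula K
Clay: Formula K 26/60 = 43.3%, Formula N 52/101 = 51.5% → Formula N
Silt: Formula K 1/8 = 12.5%, Formula N 1/9 = 11.1% → Formula K
Overall: Formula K 279/407 = 68.6%, Formula N 312/548 = 56.9% → Formula K
Neither sweeps: Formula K wins 2 of 3 groups, Formula N wins 1. Formula K wins overall but not every group — no Simpson reversal.

No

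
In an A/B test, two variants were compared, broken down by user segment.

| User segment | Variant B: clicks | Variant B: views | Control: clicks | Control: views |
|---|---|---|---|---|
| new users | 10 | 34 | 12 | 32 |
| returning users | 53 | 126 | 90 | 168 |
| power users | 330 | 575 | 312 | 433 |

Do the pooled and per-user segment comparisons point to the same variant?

Yes

New users: Variant B 10/34 = 29.4%, Control 12/32 = 37.5% → Control
Returning users: Variant B 53/126 = 42.1%, Control 90/168 = 53.6% → Control
Power users: Variant B 330/575 = 57.4%, Control 312/433 = 72.1% → Control
Overall: Variant B 393/735 = 53.5%, Control 414/633 = 65.4% → Control
Control wins overall and in every user group — no reversal.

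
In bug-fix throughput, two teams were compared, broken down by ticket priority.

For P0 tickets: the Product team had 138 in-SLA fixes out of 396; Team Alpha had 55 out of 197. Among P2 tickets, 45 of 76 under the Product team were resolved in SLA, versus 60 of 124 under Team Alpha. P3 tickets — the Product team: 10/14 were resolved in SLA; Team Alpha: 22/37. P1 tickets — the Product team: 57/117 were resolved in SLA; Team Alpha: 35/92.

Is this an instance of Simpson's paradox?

P0: the Product team 138/396 = 34.8%, Team Alpha 55/197 = 27.9% → the Product team
P2: the Product team 45/76 = 59.2%, Team Alpha 60/124 = 48.4% → the Product team
P3: the Product team 10/14 = 71.4%, Team Alpha 22/37 = 59.5% → the Product team
P1: the Product team 57/117 = 48.7%, Team Alpha 35/92 = 38.0% → the Product team
Overall: the Product team 250/603 = 41.5%, Team Alpha 172/450 = 38.2% → the Product team
The Product team wins overall and in every ticket group — no reversal.

No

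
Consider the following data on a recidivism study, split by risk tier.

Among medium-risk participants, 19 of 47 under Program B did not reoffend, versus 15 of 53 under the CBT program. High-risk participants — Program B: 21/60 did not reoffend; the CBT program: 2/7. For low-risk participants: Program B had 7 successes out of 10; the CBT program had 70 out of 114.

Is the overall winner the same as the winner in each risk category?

Medium-risk: Program B 19/47 = 40.4%, the CBT program 15/53 = 28.3% → Program B
High-risk: Program B 21/60 = 35.0%, the CBT program 2/7 = 28.6% → Program B
Low-risk: Program B 7/10 = 70.0%, the CBT program 70/114 = 61.4% → Program B
Overall: Program B 47/117 = 40.2%, the CBT program 87/174 = 50.0% → the CBT program
Program B wins each risk group but the CBT program wins overall — the comparison reverses. Program B's participants skew toward high-risk, which has a lower base rate.

No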